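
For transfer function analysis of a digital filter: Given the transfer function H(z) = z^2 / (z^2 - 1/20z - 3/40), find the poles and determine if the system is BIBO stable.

Poles are roots of the denominator: z^2 - 1/20z - 3/40 = 0.
Quadratic formula: z = [-(-1/20) +/- sqrt((-1/20)^2 - 4*(-3/40))] / 2
Discriminant = 1/400 + 3/10 = 121/400; sqrt = 11/20.
z = (1/20 +/- 11/20) / 2 => z = 3/10 or z = -1/4.
|p1| = 1/4, |p2| = 3/10.
For BIBO stability, all poles must lie inside the unit circle (|p| < 1).
System is STABLE since both |p| < 1.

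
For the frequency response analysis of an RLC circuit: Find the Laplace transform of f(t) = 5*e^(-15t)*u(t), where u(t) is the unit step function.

Standard Laplace transform pair:
e^(-at)*u(t) <-> 1/(s+a)
With a = 15: L{5*e^(-15t)*u(t)} = 5/(s+15), ROC: Re(s) > -15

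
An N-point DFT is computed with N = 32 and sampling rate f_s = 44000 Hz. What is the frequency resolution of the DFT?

DFT frequency resolution = f_s / N
= 44000 / 32 = 1375 Hz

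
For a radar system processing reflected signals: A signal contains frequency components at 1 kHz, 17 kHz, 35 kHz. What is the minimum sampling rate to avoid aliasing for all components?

The highest frequency component is f_max = 35 kHz.
Nyquist rate = 2 * f_max = 2 * 35 kHz = 70 kHz.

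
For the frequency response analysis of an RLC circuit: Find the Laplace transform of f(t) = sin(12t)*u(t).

Standard pair: sin(wt)*u(t) <-> w/(s^2+w^2)
With w = 12: L{sin(12t)*u(t)} = 12/(s^2+144)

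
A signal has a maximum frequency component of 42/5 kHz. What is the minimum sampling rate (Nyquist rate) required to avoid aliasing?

By the Nyquist-Shannon sampling theorem,
the minimum sampling rate (Nyquist rate) must be at least 2 * f_max.
Nyquist rate = 2 * 42/5 kHz = 84/5 kHz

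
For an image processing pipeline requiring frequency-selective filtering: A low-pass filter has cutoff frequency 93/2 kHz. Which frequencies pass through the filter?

A low-pass filter passes all frequencies below the cutoff frequency 93/2 kHz and attenuates higher frequencies.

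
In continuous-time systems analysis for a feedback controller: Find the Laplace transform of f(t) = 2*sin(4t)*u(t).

Standard pair: sin(wt)*u(t) <-> w/(s^2+w^2)
With w = 4: L{2*sin(4t)*u(t)} = 8/(s^2+16)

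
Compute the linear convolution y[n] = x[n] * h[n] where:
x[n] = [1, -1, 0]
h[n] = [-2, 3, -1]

y[n] = sum_k x[k]*h[n-k]. Output length = len(x) + len(h) - 1 = 3 + 3 - 1 = 5.
y[0] = 1*-2 = -2
y[1] = -1*-2 + 1*3 = 5
y[2] = 0*-2 + -1*3 + 1*-1 = -4
y[3] = 0*3 + -1*-1 = 1
y[4] = 0*-1 = 0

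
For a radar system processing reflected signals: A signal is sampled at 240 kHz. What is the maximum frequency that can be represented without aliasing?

The maximum frequency that can be represented without aliasing
is the Nyquist frequency: f_max = f_s / 2 = 240 kHz / 2 = 120 kHz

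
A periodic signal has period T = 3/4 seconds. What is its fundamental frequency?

The fundamental frequency is the reciprocal of the period.
f = 1/T = 1/(3/4) = 4/3 Hz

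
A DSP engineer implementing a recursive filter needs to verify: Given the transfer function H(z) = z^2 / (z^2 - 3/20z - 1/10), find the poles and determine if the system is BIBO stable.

Poles are roots of the denominator: z^2 - 3/20z - 1/10 = 0.
Quadratic formula: z = [-(-3/20) +/- sqrt((-3/20)^2 - 4*(-1/10))] / 2
Discriminant = 9/400 + 2/5 = 169/400; sqrt = 13/20.
z = (3/20 +/- 13/20) / 2 => z = 2/5 or z = -1/4.
|p1| = 2/5, |p2| = 1/4.
For BIBO stability, all poles must lie inside the unit circle (|p| < 1).
System is STABLE since both |p| < 1.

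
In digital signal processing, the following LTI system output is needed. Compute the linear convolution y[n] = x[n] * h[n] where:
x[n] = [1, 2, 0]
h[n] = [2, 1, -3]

y[n] = sum_k x[k]*h[n-k]. Output length = len(x) + len(h) - 1 = 3 + 3 - 1 = 5.
y[0] = 1*2 = 2
y[1] = 2*2 + 1*1 = 5
y[2] = 0*2 + 2*1 + 1*-3 = -1
y[3] = 0*1 + 2*-3 = -6
y[4] = 0*-3 = 0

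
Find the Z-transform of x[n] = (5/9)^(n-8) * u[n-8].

Time-shifting property: if X(z) = Z{x[n]}, then Z{x[n-d]} = z^(-d) * X(z)
X(z) = z/(z - 5/9) for x[n] = (5/9)^n * u[n]
Z{x[n-8]} = z^(-8) * z/(z - 5/9) = z^(-7)/(z - 5/9)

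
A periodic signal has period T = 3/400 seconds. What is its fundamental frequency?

The fundamental frequency is the reciprocal of the period.
f = 1/T = 1/(3/400) = 400/3 Hz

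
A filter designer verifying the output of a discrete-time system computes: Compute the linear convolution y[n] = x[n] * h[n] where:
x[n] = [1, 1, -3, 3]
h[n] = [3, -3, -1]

y[n] = sum_k x[k]*h[n-k]. Output length = len(x) + len(h) - 1 = 4 + 3 - 1 = 6.
y[0] = 1*3 = 3
y[1] = 1*3 + 1*-3 = 0
y[2] = -3*3 + 1*-3 + 1*-1 = -13
y[3] = 3*3 + -3*-3 + 1*-1 = 17
y[4] = 3*-3 + -3*-1 = -6
y[5] = 3*-1 = -3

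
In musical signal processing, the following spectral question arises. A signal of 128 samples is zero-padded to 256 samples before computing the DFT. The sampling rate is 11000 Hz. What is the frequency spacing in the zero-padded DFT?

Original DFT: N = 128, resolution = f_s/N = 11000/128 = 1375/16 Hz
Zero-padded DFT: N = 256, resolution = f_s/N = 11000/256 = 1375/32 Hz
Zero-padding interpolates the spectrum (finer frequency grid)
but does NOT improve the true spectral resolution (ability to resolve close frequencies).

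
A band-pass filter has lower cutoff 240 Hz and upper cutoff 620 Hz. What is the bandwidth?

Bandwidth = f_high - f_low
= 620 Hz - 240 Hz = 380 Hz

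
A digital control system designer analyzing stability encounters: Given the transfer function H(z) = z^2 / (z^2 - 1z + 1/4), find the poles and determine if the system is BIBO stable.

Poles are roots of the denominator: z^2 - 1z + 1/4 = 0.
Quadratic formula: z = [-(-1) +/- sqrt((-1)^2 - 4*(1/4))] / 2
Discriminant = 1 - 1 = 0; sqrt = 0.
z = (1 +/- 0) / 2 = 1/2 (repeated root).
|p1| = 1/2, |p2| = 1/2.
For BIBO stability, all poles must lie inside the unit circle (|p| < 1).
System is STABLE since both |p| < 1.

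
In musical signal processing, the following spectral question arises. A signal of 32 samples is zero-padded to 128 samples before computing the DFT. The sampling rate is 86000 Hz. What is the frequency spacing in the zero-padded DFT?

Original DFT: N = 32, resolution = f_s/N = 86000/32 = 5375/2 Hz
Zero-padded DFT: N = 128, resolution = f_s/N = 86000/128 = 5375/8 Hz
Zero-padding interpolates the spectrum (finer frequency grid)
but does NOT improve the true spectral resolution (ability to resolve close frequencies).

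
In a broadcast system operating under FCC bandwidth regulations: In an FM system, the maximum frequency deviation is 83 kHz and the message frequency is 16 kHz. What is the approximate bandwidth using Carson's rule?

Carson's rule: BW = 2*(delta_f + f_m)
= 2*(83 + 16) kHz = 198 kHz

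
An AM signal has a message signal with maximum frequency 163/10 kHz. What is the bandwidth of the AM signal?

In AM (double-sideband), the bandwidth is twice the message frequency.
BW = 2 * f_m = 2 * 163/10 kHz = 163/5 kHz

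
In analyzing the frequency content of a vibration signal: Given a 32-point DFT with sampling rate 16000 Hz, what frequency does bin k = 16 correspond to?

The frequency of DFT bin k is: f_k = k * f_s / N
f_16 = 16 * 16000 / 32 = 8000 Hz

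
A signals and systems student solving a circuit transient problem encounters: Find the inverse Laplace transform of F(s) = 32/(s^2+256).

Standard pair: w/(s^2+w^2) <-> sin(wt)*u(t)
Recognize w^2 = 256, so w = 16; numerator 32 = 2*16.
f(t) = 2*sin(16t)*u(t)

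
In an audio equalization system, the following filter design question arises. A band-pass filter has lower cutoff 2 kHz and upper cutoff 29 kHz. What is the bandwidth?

Bandwidth = f_high - f_low
= 29 kHz - 2 kHz = 27 kHz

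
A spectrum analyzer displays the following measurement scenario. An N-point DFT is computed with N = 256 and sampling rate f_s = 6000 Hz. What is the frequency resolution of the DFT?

DFT frequency resolution = f_s / N
= 6000 / 256 = 375/16 Hz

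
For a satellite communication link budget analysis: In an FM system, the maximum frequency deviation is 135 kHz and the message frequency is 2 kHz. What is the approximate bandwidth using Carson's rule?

Carson's rule: BW = 2*(delta_f + f_m)
= 2*(135 + 2) kHz = 274 kHz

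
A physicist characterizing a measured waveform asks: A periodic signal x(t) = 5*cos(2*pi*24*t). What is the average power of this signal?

Average power of A*cos(wt) is A^2/2.
P = 5^2 / 2 = 25/2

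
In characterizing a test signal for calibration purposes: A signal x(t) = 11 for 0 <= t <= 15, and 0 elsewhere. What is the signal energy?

Energy = integral of |x(t)|^2 dt over the signal duration
= 11^2 * 15 = 121 * 15 = 1815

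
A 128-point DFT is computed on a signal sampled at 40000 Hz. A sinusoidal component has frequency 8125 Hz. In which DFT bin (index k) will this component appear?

DFT frequency resolution = f_s/N = 40000/128 = 625/2 Hz
Bin index k = f_signal / resolution = 8125 / 625/2 = 26
The signal frequency 8125 Hz falls in DFT bin k = 26.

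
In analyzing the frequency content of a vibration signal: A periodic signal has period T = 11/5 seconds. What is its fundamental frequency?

The fundamental frequency is the reciprocal of the period.
f = 1/T = 1/(11/5) = 5/11 Hz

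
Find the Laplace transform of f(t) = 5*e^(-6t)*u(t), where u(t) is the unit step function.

Standard Laplace transform pair:
e^(-at)*u(t) <-> 1/(s+a)
With a = 6: L{5*e^(-6t)*u(t)} = 5/(s+6), ROC: Re(s) > -6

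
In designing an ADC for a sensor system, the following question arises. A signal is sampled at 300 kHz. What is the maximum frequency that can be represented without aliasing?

The maximum frequency that can be represented without aliasing
is the Nyquist frequency: f_max = f_s / 2 = 300 kHz / 2 = 150 kHz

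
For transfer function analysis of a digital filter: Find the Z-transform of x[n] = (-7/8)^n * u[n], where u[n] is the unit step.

The Z-transform of a^n * u[n] is z/(z-a) for |z| > |a|.
Here a = -7/8, so X(z) = z/(z - (-7/8)) = 8z/(8z + 7)
ROC: |z| > 7/8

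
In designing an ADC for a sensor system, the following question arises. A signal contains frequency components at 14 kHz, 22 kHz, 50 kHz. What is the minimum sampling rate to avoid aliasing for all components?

The highest frequency component is f_max = 50 kHz.
Nyquist rate = 2 * f_max = 2 * 50 kHz = 100 kHz.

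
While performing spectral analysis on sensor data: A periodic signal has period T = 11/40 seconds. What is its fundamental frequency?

The fundamental frequency is the reciprocal of the period.
f = 1/T = 1/(11/40) = 40/11 Hz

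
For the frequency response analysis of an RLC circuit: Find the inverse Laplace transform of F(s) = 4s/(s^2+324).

Standard pair: s/(s^2+w^2) <-> cos(wt)*u(t)
With k=4, w=18: f(t) = 4*cos(18t)*u(t)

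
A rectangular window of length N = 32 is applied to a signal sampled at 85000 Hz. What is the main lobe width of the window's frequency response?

For a rectangular window of length N,
the main lobe width in frequency is 2*f_s/N.
= 2*85000/32 = 10625/2 Hz
This determines the minimum frequency separation for resolving two sinusoids.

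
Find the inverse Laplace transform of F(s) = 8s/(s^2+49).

Standard pair: s/(s^2+w^2) <-> cos(wt)*u(t)
With k=8, w=7: f(t) = 8*cos(7t)*u(t)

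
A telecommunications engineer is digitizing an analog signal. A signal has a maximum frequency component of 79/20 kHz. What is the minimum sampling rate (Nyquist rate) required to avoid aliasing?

By the Nyquist-Shannon sampling theorem,
the minimum sampling rate (Nyquist rate) must be at least 2 * f_max.
Nyquist rate = 2 * 79/20 kHz = 79/10 kHz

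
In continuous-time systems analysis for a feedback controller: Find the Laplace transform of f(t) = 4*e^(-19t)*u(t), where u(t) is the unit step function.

Standard Laplace transform pair:
e^(-at)*u(t) <-> 1/(s+a)
With a = 19: L{4*e^(-19t)*u(t)} = 4/(s+19), ROC: Re(s) > -19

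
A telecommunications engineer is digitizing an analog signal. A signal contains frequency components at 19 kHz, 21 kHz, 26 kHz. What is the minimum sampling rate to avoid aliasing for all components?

The highest frequency component is f_max = 26 kHz.
Nyquist rate = 2 * f_max = 2 * 26 kHz = 52 kHz.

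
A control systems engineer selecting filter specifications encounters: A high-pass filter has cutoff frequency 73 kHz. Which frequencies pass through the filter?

A high-pass filter passes all frequencies above the cutoff frequency 73 kHz and attenuates lower frequencies.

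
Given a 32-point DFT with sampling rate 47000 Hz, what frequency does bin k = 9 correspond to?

The frequency of DFT bin k is: f_k = k * f_s / N
f_9 = 9 * 47000 / 32 = 52875/4 Hz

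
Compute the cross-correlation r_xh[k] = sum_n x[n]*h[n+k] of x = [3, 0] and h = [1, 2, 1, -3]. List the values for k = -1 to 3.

Both sequences indexed from 0 and zero outside their support.
Lags with overlap: k = -1 to 3.
  r_xh[-1] = x[1]*h[0] = 0
  r_xh[0] = x[0]*h[0] + x[1]*h[1] = 3
  r_xh[1] = x[0]*h[1] + x[1]*h[2] = 6
  r_xh[2] = x[0]*h[2] + x[1]*h[3] = 3
  r_xh[3] = x[0]*h[3] = -9
r_xh = [0, 3, 6, 3, -9] (for k = -1, ..., 3)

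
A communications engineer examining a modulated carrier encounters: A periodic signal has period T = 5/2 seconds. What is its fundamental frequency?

The fundamental frequency is the reciprocal of the period.
f = 1/T = 1/(5/2) = 2/5 Hz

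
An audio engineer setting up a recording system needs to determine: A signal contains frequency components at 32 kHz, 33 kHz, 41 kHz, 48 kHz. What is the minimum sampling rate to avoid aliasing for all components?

The highest frequency component is f_max = 48 kHz.
Nyquist rate = 2 * f_max = 2 * 48 kHz = 96 kHz.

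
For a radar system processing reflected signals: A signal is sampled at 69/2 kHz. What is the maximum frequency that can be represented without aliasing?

The maximum frequency that can be represented without aliasing
is the Nyquist frequency: f_max = f_s / 2 = 69/2 kHz / 2 = 69/4 kHz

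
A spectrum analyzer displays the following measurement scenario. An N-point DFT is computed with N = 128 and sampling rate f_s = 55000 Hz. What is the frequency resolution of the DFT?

DFT frequency resolution = f_s / N
= 55000 / 128 = 6875/16 Hz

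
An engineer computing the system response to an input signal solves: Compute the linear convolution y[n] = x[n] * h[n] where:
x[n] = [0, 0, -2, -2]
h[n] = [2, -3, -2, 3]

y[n] = sum_k x[k]*h[n-k]. Output length = len(x) + len(h) - 1 = 4 + 4 - 1 = 7.
y[0] = 0*2 = 0
y[1] = 0*2 + 0*-3 = 0
y[2] = -2*2 + 0*-3 + 0*-2 = -4
y[3] = -2*2 + -2*-3 + 0*-2 + 0*3 = 2
y[4] = -2*-3 + -2*-2 + 0*3 = 10
y[5] = -2*-2 + -2*3 = -2
y[6] = -2*3 = -6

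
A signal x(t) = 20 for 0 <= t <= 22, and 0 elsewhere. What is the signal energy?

Energy = integral of |x(t)|^2 dt over the signal duration
= 20^2 * 22 = 400 * 22 = 8800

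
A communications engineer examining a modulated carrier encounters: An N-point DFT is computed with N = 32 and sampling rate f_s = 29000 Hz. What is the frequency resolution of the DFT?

DFT frequency resolution = f_s / N
= 29000 / 32 = 3625/4 Hz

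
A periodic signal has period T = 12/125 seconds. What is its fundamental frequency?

The fundamental frequency is the reciprocal of the period.
f = 1/T = 1/(12/125) = 125/12 Hz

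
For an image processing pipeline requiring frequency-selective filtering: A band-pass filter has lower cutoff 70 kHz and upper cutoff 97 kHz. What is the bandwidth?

Bandwidth = f_high - f_low
= 97 kHz - 70 kHz = 27 kHz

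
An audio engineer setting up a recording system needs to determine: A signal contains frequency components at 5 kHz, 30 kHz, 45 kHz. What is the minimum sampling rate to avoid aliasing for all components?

The highest frequency component is f_max = 45 kHz.
Nyquist rate = 2 * f_max = 2 * 45 kHz = 90 kHz.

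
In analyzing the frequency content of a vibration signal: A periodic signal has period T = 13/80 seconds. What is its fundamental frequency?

The fundamental frequency is the reciprocal of the period.
f = 1/T = 1/(13/80) = 80/13 Hz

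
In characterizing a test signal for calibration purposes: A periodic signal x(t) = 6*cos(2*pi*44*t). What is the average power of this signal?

Average power of A*cos(wt) is A^2/2.
P = 6^2 / 2 = 36/2 = 18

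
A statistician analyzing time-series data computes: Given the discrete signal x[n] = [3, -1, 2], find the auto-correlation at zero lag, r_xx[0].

The auto-correlation at zero lag r_xx[0] equals the signal energy.
r_xx[0] = sum of x[n]^2 = 3^2 + (-1)^2 + 2^2
= 9 + 1 + 4 = 14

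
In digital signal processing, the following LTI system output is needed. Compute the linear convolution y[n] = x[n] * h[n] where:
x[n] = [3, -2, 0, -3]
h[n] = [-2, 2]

y[n] = sum_k x[k]*h[n-k]. Output length = len(x) + len(h) - 1 = 4 + 2 - 1 = 5.
y[0] = 3*-2 = -6
y[1] = -2*-2 + 3*2 = 10
y[2] = 0*-2 + -2*2 = -4
y[3] = -3*-2 + 0*2 = 6
y[4] = -3*2 = -6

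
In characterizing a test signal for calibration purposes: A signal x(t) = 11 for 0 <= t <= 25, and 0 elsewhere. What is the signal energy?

Energy = integral of |x(t)|^2 dt over the signal duration
= 11^2 * 25 = 121 * 25 = 3025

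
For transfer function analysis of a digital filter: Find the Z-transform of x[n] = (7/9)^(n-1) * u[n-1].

Time-shifting property: if X(z) = Z{x[n]}, then Z{x[n-d]} = z^(-d) * X(z)
X(z) = z/(z - 7/9) for x[n] = (7/9)^n * u[n]
Z{x[n-1]} = z^(-1) * z/(z - 7/9) = 1/(z - 7/9)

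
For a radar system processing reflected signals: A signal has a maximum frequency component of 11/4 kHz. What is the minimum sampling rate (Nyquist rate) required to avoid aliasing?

By the Nyquist-Shannon sampling theorem,
the minimum sampling rate (Nyquist rate) must be at least 2 * f_max.
Nyquist rate = 2 * 11/4 kHz = 11/2 kHz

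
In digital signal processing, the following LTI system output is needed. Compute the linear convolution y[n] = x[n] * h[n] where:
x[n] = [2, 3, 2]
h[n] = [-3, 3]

y[n] = sum_k x[k]*h[n-k]. Output length = len(x) + len(h) - 1 = 3 + 2 - 1 = 4.
y[0] = 2*-3 = -6
y[1] = 3*-3 + 2*3 = -3
y[2] = 2*-3 + 3*3 = 3
y[3] = 2*3 = 6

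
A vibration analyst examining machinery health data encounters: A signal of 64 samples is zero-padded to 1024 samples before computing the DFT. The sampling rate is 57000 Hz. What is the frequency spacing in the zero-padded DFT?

Original DFT: N = 64, resolution = f_s/N = 57000/64 = 7125/8 Hz
Zero-padded DFT: N = 1024, resolution = f_s/N = 57000/1024 = 7125/128 Hz
Zero-padding interpolates the spectrum (finer frequency grid)
but does NOT improve the true spectral resolution (ability to resolve close frequencies).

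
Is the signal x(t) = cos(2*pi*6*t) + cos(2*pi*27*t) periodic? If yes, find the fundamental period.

f1 = 6 Hz, f2 = 27 Hz
Period T1 = 1/6, T2 = 1/27
Ratio T1/T2 = 27/6, which is rational.
The signal is periodic with fundamental period T = 1/GCD(6,27) = 1/3 s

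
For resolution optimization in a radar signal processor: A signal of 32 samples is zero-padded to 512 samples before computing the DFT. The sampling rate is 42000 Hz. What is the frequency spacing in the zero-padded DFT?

Original DFT: N = 32, resolution = f_s/N = 42000/32 = 2625/2 Hz
Zero-padded DFT: N = 512, resolution = f_s/N = 42000/512 = 2625/32 Hz
Zero-padding interpolates the spectrum (finer frequency grid)
but does NOT improve the true spectral resolution (ability to resolve close frequencies).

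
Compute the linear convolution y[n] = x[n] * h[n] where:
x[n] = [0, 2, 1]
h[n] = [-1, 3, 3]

y[n] = sum_k x[k]*h[n-k]. Output length = len(x) + len(h) - 1 = 3 + 3 - 1 = 5.
y[0] = 0*-1 = 0
y[1] = 2*-1 + 0*3 = -2
y[2] = 1*-1 + 2*3 + 0*3 = 5
y[3] = 1*3 + 2*3 = 9
y[4] = 1*3 = 3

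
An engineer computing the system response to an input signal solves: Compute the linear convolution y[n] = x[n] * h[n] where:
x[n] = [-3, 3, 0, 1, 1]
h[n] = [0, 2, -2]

y[n] = sum_k x[k]*h[n-k]. Output length = len(x) + len(h) - 1 = 5 + 3 - 1 = 7.
y[0] = -3*0 = 0
y[1] = 3*0 + -3*2 = -6
y[2] = 0*0 + 3*2 + -3*-2 = 12
y[3] = 1*0 + 0*2 + 3*-2 = -6
y[4] = 1*0 + 1*2 + 0*-2 = 2
y[5] = 1*2 + 1*-2 = 0
y[6] = 1*-2 = -2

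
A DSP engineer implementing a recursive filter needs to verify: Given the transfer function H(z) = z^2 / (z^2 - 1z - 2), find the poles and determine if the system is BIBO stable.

Poles are roots of the denominator: z^2 - 1z - 2 = 0.
Quadratic formula: z = [-(-1) +/- sqrt((-1)^2 - 4*(-2))] / 2
Discriminant = 1 + 8 = 9; sqrt = 3.
z = (1 +/- 3) / 2 => z = 2 or z = -1.
|p1| = 2, |p2| = 1.
For BIBO stability, all poles must lie inside the unit circle (|p| < 1).
System is UNSTABLE since at least one |p| >= 1.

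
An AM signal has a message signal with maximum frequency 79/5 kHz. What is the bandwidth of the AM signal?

In AM (double-sideband), the bandwidth is twice the message frequency.
BW = 2 * f_m = 2 * 79/5 kHz = 158/5 kHz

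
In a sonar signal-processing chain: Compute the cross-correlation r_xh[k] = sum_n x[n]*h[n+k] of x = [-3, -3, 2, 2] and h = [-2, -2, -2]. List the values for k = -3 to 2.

Both sequences indexed from 0 and zero outside their support.
Lags with overlap: k = -3 to 2.
  r_xh[-3] = x[3]*h[0] = -4
  r_xh[-2] = x[2]*h[0] + x[3]*h[1] = -8
  r_xh[-1] = x[1]*h[0] + x[2]*h[1] + x[3]*h[2] = -2
  r_xh[0] = x[0]*h[0] + x[1]*h[1] + x[2]*h[2] = 8
  r_xh[1] = x[0]*h[1] + x[1]*h[2] = 12
  r_xh[2] = x[0]*h[2] = 6
r_xh = [-4, -8, -2, 8, 12, 6] (for k = -3, ..., 2)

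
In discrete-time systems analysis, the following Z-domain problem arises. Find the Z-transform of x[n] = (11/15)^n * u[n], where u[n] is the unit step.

The Z-transform of a^n * u[n] is z/(z-a) for |z| > |a|.
Here a = 11/15, so X(z) = z/(z - (11/15)) = 15z/(15z - 11)
ROC: |z| > 11/15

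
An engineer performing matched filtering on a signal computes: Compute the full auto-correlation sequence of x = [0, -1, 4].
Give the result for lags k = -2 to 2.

r_xx[k] = sum_m x[m]*x[m+k], indexed from 0, for k = -2 to 2:
  r_xx[-2] = x[2]*x[0] = 0
  r_xx[-1] = x[1]*x[0] + x[2]*x[1] = -4
  r_xx[0] = x[0]*x[0] + x[1]*x[1] + x[2]*x[2] = 17
  r_xx[1] = x[0]*x[1] + x[1]*x[2] = -4
  r_xx[2] = x[0]*x[2] = 0
r_xx = [0, -4, 17, -4, 0]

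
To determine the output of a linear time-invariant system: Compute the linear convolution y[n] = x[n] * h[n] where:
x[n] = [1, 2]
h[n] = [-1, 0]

y[n] = sum_k x[k]*h[n-k]. Output length = len(x) + len(h) - 1 = 2 + 2 - 1 = 3.
y[0] = 1*-1 = -1
y[1] = 2*-1 + 1*0 = -2
y[2] = 2*0 = 0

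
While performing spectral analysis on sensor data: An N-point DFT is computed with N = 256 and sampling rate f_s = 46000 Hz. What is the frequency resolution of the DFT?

DFT frequency resolution = f_s / N
= 46000 / 256 = 2875/16 Hz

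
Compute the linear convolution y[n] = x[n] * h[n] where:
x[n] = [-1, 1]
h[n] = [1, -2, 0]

y[n] = sum_k x[k]*h[n-k]. Output length = len(x) + len(h) - 1 = 2 + 3 - 1 = 4.
y[0] = -1*1 = -1
y[1] = 1*1 + -1*-2 = 3
y[2] = 1*-2 + -1*0 = -2
y[3] = 1*0 = 0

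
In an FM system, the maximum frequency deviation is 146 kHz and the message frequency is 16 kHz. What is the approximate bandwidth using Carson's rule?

Carson's rule: BW = 2*(delta_f + f_m)
= 2*(146 + 16) kHz = 324 kHz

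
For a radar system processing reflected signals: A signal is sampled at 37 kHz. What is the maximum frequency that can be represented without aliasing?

The maximum frequency that can be represented without aliasing
is the Nyquist frequency: f_max = f_s / 2 = 37 kHz / 2 = 37/2 kHz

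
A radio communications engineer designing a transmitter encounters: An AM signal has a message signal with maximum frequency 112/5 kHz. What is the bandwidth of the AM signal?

In AM (double-sideband), the bandwidth is twice the message frequency.
BW = 2 * f_m = 2 * 112/5 kHz = 224/5 kHz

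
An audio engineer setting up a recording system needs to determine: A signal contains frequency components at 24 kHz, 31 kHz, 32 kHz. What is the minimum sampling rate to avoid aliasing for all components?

The highest frequency component is f_max = 32 kHz.
Nyquist rate = 2 * f_max = 2 * 32 kHz = 64 kHz.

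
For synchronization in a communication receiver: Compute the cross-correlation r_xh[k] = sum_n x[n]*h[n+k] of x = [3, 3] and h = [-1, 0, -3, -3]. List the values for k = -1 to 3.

Both sequences indexed from 0 and zero outside their support.
Lags with overlap: k = -1 to 3.
  r_xh[-1] = x[1]*h[0] = -3
  r_xh[0] = x[0]*h[0] + x[1]*h[1] = -3
  r_xh[1] = x[0]*h[1] + x[1]*h[2] = -9
  r_xh[2] = x[0]*h[2] + x[1]*h[3] = -18
  r_xh[3] = x[0]*h[3] = -9
r_xh = [-3, -3, -9, -18, -9] (for k = -1, ..., 3)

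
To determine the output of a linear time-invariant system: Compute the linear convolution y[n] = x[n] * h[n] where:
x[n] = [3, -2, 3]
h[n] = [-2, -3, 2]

y[n] = sum_k x[k]*h[n-k]. Output length = len(x) + len(h) - 1 = 3 + 3 - 1 = 5.
y[0] = 3*-2 = -6
y[1] = -2*-2 + 3*-3 = -5
y[2] = 3*-2 + -2*-3 + 3*2 = 6
y[3] = 3*-3 + -2*2 = -13
y[4] = 3*2 = 6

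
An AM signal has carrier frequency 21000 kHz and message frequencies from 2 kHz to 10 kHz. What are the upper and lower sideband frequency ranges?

Upper sideband (USB) = fc + [fm_low, fm_high] = 21000 + [2, 10] = [21002, 21010] kHz
Lower sideband (LSB) = fc - [fm_high, fm_low] = 21000 - [10, 2] = [20990, 20998] kHz
Total occupied spectrum: 20990 kHz to 21010 kHz (plus carrier at 21000 kHz)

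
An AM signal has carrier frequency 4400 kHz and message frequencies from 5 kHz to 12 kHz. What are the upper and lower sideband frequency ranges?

Upper sideband (USB) = fc + [fm_low, fm_high] = 4400 + [5, 12] = [4405, 4412] kHz
Lower sideband (LSB) = fc - [fm_high, fm_low] = 4400 - [12, 5] = [4388, 4395] kHz
Total occupied spectrum: 4388 kHz to 4412 kHz (plus carrier at 4400 kHz)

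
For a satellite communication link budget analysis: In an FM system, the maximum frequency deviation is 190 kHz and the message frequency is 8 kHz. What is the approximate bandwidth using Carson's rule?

Carson's rule: BW = 2*(delta_f + f_m)
= 2*(190 + 8) kHz = 396 kHz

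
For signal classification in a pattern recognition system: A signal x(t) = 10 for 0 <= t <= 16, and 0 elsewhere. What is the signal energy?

Energy = integral of |x(t)|^2 dt over the signal duration
= 10^2 * 16 = 100 * 16 = 1600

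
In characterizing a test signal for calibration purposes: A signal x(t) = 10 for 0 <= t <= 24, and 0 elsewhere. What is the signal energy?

Energy = integral of |x(t)|^2 dt over the signal duration
= 10^2 * 24 = 100 * 24 = 2400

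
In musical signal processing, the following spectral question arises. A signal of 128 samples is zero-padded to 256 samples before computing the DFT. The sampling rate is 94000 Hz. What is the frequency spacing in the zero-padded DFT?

Original DFT: N = 128, resolution = f_s/N = 94000/128 = 5875/8 Hz
Zero-padded DFT: N = 256, resolution = f_s/N = 94000/256 = 5875/16 Hz
Zero-padding interpolates the spectrum (finer frequency grid)
but does NOT improve the true spectral resolution (ability to resolve close frequencies).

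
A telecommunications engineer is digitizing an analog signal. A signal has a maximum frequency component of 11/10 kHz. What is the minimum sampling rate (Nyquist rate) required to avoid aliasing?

By the Nyquist-Shannon sampling theorem,
the minimum sampling rate (Nyquist rate) must be at least 2 * f_max.
Nyquist rate = 2 * 11/10 kHz = 11/5 kHz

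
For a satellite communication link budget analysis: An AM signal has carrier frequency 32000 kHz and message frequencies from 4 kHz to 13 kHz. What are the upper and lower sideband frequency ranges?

Upper sideband (USB) = fc + [fm_low, fm_high] = 32000 + [4, 13] = [32004, 32013] kHz
Lower sideband (LSB) = fc - [fm_high, fm_low] = 32000 - [13, 4] = [31987, 31996] kHz
Total occupied spectrum: 31987 kHz to 32013 kHz (plus carrier at 32000 kHz)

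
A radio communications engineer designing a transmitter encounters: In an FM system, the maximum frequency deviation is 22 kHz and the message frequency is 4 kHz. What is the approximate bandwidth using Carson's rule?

Carson's rule: BW = 2*(delta_f + f_m)
= 2*(22 + 4) kHz = 52 kHz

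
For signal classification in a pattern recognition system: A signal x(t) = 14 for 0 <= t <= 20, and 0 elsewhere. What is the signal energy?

Energy = integral of |x(t)|^2 dt over the signal duration
= 14^2 * 20 = 196 * 20 = 3920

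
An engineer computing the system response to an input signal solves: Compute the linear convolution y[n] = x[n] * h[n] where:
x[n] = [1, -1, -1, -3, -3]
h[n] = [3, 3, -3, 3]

y[n] = sum_k x[k]*h[n-k]. Output length = len(x) + len(h) - 1 = 5 + 4 - 1 = 8.
y[0] = 1*3 = 3
y[1] = -1*3 + 1*3 = 0
y[2] = -1*3 + -1*3 + 1*-3 = -9
y[3] = -3*3 + -1*3 + -1*-3 + 1*3 = -6
y[4] = -3*3 + -3*3 + -1*-3 + -1*3 = -18
y[5] = -3*3 + -3*-3 + -1*3 = -3
y[6] = -3*-3 + -3*3 = 0
y[7] = -3*3 = -9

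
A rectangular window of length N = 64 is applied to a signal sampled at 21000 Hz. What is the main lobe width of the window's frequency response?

For a rectangular window of length N,
the main lobe width in frequency is 2*f_s/N.
= 2*21000/64 = 2625/4 Hz
This determines the minimum frequency separation for resolving two sinusoids.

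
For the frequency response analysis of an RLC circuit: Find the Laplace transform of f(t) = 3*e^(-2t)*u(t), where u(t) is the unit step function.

Standard Laplace transform pair:
e^(-at)*u(t) <-> 1/(s+a)
With a = 2: L{3*e^(-2t)*u(t)} = 3/(s+2), ROC: Re(s) > -2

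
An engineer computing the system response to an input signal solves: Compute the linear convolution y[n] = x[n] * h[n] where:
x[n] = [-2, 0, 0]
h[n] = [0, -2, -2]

y[n] = sum_k x[k]*h[n-k]. Output length = len(x) + len(h) - 1 = 3 + 3 - 1 = 5.
y[0] = -2*0 = 0
y[1] = 0*0 + -2*-2 = 4
y[2] = 0*0 + 0*-2 + -2*-2 = 4
y[3] = 0*-2 + 0*-2 = 0
y[4] = 0*-2 = 0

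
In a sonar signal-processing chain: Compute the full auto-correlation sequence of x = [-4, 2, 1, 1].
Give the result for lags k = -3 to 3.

r_xx[k] = sum_m x[m]*x[m+k], indexed from 0, for k = -3 to 3:
  r_xx[-3] = x[3]*x[0] = -4
  r_xx[-2] = x[2]*x[0] + x[3]*x[1] = -2
  r_xx[-1] = x[1]*x[0] + x[2]*x[1] + x[3]*x[2] = -5
  r_xx[0] = x[0]*x[0] + x[1]*x[1] + x[2]*x[2] + x[3]*x[3] = 22
  r_xx[1] = x[0]*x[1] + x[1]*x[2] + x[2]*x[3] = -5
  r_xx[2] = x[0]*x[2] + x[1]*x[3] = -2
  r_xx[3] = x[0]*x[3] = -4
r_xx = [-4, -2, -5, 22, -5, -2, -4]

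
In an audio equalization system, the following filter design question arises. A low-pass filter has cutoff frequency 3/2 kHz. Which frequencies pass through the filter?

A low-pass filter passes all frequencies below the cutoff frequency 3/2 kHz and attenuates higher frequencies.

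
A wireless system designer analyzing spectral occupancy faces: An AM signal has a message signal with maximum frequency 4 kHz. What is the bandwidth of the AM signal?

In AM (double-sideband), the bandwidth is twice the message frequency.
BW = 2 * f_m = 2 * 4 kHz = 8 kHz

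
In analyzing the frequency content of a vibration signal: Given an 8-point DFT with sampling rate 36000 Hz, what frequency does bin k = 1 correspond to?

The frequency of DFT bin k is: f_k = k * f_s / N
f_1 = 1 * 36000 / 8 = 4500 Hz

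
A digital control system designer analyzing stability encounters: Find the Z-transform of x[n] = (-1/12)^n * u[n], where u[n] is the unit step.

The Z-transform of a^n * u[n] is z/(z-a) for |z| > |a|.
Here a = -1/12, so X(z) = z/(z - (-1/12)) = 12z/(12z + 1)
ROC: |z| > 1/12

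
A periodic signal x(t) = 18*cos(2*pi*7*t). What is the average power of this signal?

Average power of A*cos(wt) is A^2/2.
P = 18^2 / 2 = 324/2 = 162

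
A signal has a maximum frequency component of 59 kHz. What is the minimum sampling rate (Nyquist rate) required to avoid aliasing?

By the Nyquist-Shannon sampling theorem,
the minimum sampling rate (Nyquist rate) must be at least 2 * f_max.
Nyquist rate = 2 * 59 kHz = 118 kHz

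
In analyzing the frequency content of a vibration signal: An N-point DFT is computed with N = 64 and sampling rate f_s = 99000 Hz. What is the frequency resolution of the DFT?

DFT frequency resolution = f_s / N
= 99000 / 64 = 12375/8 Hz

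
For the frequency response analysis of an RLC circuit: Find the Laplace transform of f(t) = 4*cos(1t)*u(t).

Standard pair: cos(wt)*u(t) <-> s/(s^2+w^2)
With w = 1: L{4*cos(1t)*u(t)} = 4s/(s^2+1)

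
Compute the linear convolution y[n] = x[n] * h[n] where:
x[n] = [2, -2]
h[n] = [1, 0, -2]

y[n] = sum_k x[k]*h[n-k]. Output length = len(x) + len(h) - 1 = 2 + 3 - 1 = 4.
y[0] = 2*1 = 2
y[1] = -2*1 + 2*0 = -2
y[2] = -2*0 + 2*-2 = -4
y[3] = -2*-2 = 4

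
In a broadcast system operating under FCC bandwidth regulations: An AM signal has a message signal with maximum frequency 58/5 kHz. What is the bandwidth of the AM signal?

In AM (double-sideband), the bandwidth is twice the message frequency.
BW = 2 * f_m = 2 * 58/5 kHz = 116/5 kHz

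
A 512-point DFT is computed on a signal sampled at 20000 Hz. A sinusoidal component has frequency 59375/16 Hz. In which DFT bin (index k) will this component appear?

DFT frequency resolution = f_s/N = 20000/512 = 625/16 Hz
Bin index k = f_signal / resolution = 59375/16 / 625/16 = 95
The signal frequency 59375/16 Hz falls in DFT bin k = 95.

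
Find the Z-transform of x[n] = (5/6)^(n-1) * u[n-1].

Time-shifting property: if X(z) = Z{x[n]}, then Z{x[n-d]} = z^(-d) * X(z)
X(z) = z/(z - 5/6) for x[n] = (5/6)^n * u[n]
Z{x[n-1]} = z^(-1) * z/(z - 5/6) = 1/(z - 5/6)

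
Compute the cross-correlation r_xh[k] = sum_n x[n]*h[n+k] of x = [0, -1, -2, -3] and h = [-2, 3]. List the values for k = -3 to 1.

Both sequences indexed from 0 and zero outside their support.
Lags with overlap: k = -3 to 1.
  r_xh[-3] = x[3]*h[0] = 6
  r_xh[-2] = x[2]*h[0] + x[3]*h[1] = -5
  r_xh[-1] = x[1]*h[0] + x[2]*h[1] = -4
  r_xh[0] = x[0]*h[0] + x[1]*h[1] = -3
  r_xh[1] = x[0]*h[1] = 0
r_xh = [6, -5, -4, -3, 0] (for k = -3, ..., 1)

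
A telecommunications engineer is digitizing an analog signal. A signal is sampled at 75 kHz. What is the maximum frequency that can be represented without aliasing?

The maximum frequency that can be represented without aliasing
is the Nyquist frequency: f_max = f_s / 2 = 75 kHz / 2 = 75/2 kHz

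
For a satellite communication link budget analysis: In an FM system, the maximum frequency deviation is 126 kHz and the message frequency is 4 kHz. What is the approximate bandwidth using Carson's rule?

Carson's rule: BW = 2*(delta_f + f_m)
= 2*(126 + 4) kHz = 260 kHz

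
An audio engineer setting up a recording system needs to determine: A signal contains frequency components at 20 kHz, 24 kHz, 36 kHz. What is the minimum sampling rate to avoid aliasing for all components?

The highest frequency component is f_max = 36 kHz.
Nyquist rate = 2 * f_max = 2 * 36 kHz = 72 kHz.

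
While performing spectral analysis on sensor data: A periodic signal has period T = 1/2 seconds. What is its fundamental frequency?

The fundamental frequency is the reciprocal of the period.
f = 1/T = 1/(1/2) = 2 Hz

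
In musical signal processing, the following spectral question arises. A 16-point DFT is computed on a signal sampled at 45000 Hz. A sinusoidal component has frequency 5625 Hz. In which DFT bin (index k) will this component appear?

DFT frequency resolution = f_s/N = 45000/16 = 5625/2 Hz
Bin index k = f_signal / resolution = 5625 / 5625/2 = 2
The signal frequency 5625 Hz falls in DFT bin k = 2.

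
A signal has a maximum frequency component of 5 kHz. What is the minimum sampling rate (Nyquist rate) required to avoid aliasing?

By the Nyquist-Shannon sampling theorem,
the minimum sampling rate (Nyquist rate) must be at least 2 * f_max.
Nyquist rate = 2 * 5 kHz = 10 kHz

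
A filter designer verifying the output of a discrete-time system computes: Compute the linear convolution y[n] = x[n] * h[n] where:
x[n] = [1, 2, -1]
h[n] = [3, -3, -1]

y[n] = sum_k x[k]*h[n-k]. Output length = len(x) + len(h) - 1 = 3 + 3 - 1 = 5.
y[0] = 1*3 = 3
y[1] = 2*3 + 1*-3 = 3
y[2] = -1*3 + 2*-3 + 1*-1 = -10
y[3] = -1*-3 + 2*-1 = 1
y[4] = -1*-1 = 1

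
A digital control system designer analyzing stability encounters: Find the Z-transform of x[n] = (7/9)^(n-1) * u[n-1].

Time-shifting property: if X(z) = Z{x[n]}, then Z{x[n-d]} = z^(-d) * X(z)
X(z) = z/(z - 7/9) for x[n] = (7/9)^n * u[n]
Z{x[n-1]} = z^(-1) * z/(z - 7/9) = 1/(z - 7/9)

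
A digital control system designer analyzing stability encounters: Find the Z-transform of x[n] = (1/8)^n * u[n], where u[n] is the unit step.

The Z-transform of a^n * u[n] is z/(z-a) for |z| > |a|.
Here a = 1/8, so X(z) = z/(z - (1/8)) = 8z/(8z - 1)
ROC: |z| > 1/8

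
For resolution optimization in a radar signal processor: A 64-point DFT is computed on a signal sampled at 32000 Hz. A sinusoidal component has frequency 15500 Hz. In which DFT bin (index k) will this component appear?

DFT frequency resolution = f_s/N = 32000/64 = 500 Hz
Bin index k = f_signal / resolution = 15500 / 500 = 31
The signal frequency 15500 Hz falls in DFT bin k = 31.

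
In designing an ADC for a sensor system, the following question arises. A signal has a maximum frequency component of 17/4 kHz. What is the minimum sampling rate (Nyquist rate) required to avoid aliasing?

By the Nyquist-Shannon sampling theorem,
the minimum sampling rate (Nyquist rate) must be at least 2 * f_max.
Nyquist rate = 2 * 17/4 kHz = 17/2 kHz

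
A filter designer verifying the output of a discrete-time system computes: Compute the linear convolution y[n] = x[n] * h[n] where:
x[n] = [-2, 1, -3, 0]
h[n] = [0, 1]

y[n] = sum_k x[k]*h[n-k]. Output length = len(x) + len(h) - 1 = 4 + 2 - 1 = 5.
y[0] = -2*0 = 0
y[1] = 1*0 + -2*1 = -2
y[2] = -3*0 + 1*1 = 1
y[3] = 0*0 + -3*1 = -3
y[4] = 0*1 = 0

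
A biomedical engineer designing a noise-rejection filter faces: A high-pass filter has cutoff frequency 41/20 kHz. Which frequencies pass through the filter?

A high-pass filter passes all frequencies above the cutoff frequency 41/20 kHz and attenuates lower frequencies.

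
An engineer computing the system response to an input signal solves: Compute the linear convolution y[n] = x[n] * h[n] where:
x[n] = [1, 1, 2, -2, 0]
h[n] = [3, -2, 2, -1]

y[n] = sum_k x[k]*h[n-k]. Output length = len(x) + len(h) - 1 = 5 + 4 - 1 = 8.
y[0] = 1*3 = 3
y[1] = 1*3 + 1*-2 = 1
y[2] = 2*3 + 1*-2 + 1*2 = 6
y[3] = -2*3 + 2*-2 + 1*2 + 1*-1 = -9
y[4] = 0*3 + -2*-2 + 2*2 + 1*-1 = 7
y[5] = 0*-2 + -2*2 + 2*-1 = -6
y[6] = 0*2 + -2*-1 = 2
y[7] = 0*-1 = 0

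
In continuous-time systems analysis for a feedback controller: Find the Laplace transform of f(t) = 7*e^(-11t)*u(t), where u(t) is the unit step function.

Standard Laplace transform pair:
e^(-at)*u(t) <-> 1/(s+a)
With a = 11: L{7*e^(-11t)*u(t)} = 7/(s+11), ROC: Re(s) > -11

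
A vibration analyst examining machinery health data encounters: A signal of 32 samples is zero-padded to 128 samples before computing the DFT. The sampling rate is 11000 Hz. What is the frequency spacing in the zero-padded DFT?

Original DFT: N = 32, resolution = f_s/N = 11000/32 = 1375/4 Hz
Zero-padded DFT: N = 128, resolution = f_s/N = 11000/128 = 1375/16 Hz
Zero-padding interpolates the spectrum (finer frequency grid)
but does NOT improve the true spectral resolution (ability to resolve close frequencies).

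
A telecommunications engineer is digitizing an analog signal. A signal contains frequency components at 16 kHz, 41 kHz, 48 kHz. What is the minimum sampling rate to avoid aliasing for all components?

The highest frequency component is f_max = 48 kHz.
Nyquist rate = 2 * f_max = 2 * 48 kHz = 96 kHz.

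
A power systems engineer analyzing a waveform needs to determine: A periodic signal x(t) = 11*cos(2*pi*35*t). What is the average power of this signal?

Average power of A*cos(wt) is A^2/2.
P = 11^2 / 2 = 121/2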